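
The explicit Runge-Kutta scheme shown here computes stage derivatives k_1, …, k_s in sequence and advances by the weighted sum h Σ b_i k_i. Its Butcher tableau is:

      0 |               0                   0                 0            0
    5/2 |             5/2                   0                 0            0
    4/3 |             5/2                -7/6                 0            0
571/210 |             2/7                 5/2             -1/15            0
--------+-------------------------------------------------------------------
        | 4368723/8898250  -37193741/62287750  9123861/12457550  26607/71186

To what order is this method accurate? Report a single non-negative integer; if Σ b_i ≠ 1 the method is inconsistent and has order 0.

b = (4368723/8898250, -37193741/62287750, 9123861/12457550, 26607/71186)
c = (0, 5/2, 4/3, 571/210)
Ac = (0, 0, -35/12, 1109/180)
Σ b_i: 4368723/8898250·1 + (-37193741/62287750)·1 + 9123861/12457550·1 + 26607/71186·1 = 1 ✓
b·c: (-37193741/62287750)·5/2 + 9123861/12457550·4/3 + 26607/71186·571/210 = 1/2 ✓
b·c²: (-37193741/62287750)·25/4 + 9123861/12457550·16/9 + 26607/71186·326041/44100 = 1/3 ✓
b·Ac: 9123861/12457550·(-35/12) + 26607/71186·1109/180 = 1/6 ✓
b·c³: (-37193741/62287750)·125/8 + 9123861/12457550·64/27 + 26607/71186·186169411/9261000 = -180300257/2242359000 ≠ 1/4 ⇒ order 3.
b·(c∘Ac): 9123861/12457550·(-35/9) + 26607/71186·633239/37800 = 437359373/128134800 ≠ 1/8
b·Ac²: 9123861/12457550·(-175/24) + 26607/71186·16747/1080 = 2917807/6406740 ≠ 1/12
b·A²c: 26607/71186·7/36 = 62083/854232 ≠ 1/24

3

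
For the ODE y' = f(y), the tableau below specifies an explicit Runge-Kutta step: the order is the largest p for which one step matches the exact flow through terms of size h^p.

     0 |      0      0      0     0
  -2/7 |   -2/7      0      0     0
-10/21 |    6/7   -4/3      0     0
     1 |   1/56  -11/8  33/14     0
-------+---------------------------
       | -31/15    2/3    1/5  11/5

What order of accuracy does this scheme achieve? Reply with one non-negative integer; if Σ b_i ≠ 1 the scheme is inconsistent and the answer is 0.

b = (-31/15, 2/3, 1/5, 11/5)
c = (0, -2/7, -10/21, 1)
Ac = (0, 0, 8/21, -143/196)
Σ b_i: (-31/15)·1 + 2/3·1 + 1/5·1 + 11/5·1 = 1 ✓
b·c: 2/3·(-2/7) + 1/5·(-10/21) + 11/5·1 = 67/35 ≠ 1/2 ⇒ order 1.

1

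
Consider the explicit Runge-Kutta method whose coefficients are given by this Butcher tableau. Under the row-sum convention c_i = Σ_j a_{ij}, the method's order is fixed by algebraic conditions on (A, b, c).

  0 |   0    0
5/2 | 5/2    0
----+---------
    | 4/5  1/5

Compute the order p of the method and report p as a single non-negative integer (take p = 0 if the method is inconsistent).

b = (4/5, 1/5)
c = (0, 5/2)
Σ b_i: 4/5·1 + 1/5·1 = 1 ✓
b·c: 1/5·5/2 = 1/2 ✓; 2 stages ⇒ order 2.

2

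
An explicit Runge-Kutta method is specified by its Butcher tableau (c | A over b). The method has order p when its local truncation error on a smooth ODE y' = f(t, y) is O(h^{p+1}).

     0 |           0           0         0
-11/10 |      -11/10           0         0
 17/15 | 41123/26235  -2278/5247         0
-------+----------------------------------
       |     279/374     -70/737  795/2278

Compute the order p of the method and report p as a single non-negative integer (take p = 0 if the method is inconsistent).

3

b = (279/374, -70/737, 795/2278)
c = (0, -11/10, 17/15)
Ac = (0, 0, 1139/2385)
Σ b_i: 279/374·1 + (-70/737)·1 + 795/2278·1 = 1 ✓
b·c: (-70/737)·(-11/10) + 795/2278·17/15 = 1/2 ✓
b·c²: (-70/737)·121/100 + 795/2278·289/225 = 1/3 ✓
b·Ac: 795/2278·1139/2385 = 1/6 ✓; 3 stages ⇒ order 3.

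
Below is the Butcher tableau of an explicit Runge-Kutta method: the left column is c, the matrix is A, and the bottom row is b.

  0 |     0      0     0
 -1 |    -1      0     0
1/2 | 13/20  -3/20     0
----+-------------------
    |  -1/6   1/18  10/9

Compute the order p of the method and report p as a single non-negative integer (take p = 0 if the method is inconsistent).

3

b = (-1/6, 1/18, 10/9)
c = (0, -1, 1/2)
Ac = (0, 0, 3/20)
Σ b_i: (-1/6)·1 + 1/18·1 + 10/9·1 = 1 ✓
b·c: 1/18·(-1) + 10/9·1/2 = 1/2 ✓
b·c²: 1/18·1 + 10/9·1/4 = 1/3 ✓
b·Ac: 10/9·3/20 = 1/6 ✓; 3 stages ⇒ order 3.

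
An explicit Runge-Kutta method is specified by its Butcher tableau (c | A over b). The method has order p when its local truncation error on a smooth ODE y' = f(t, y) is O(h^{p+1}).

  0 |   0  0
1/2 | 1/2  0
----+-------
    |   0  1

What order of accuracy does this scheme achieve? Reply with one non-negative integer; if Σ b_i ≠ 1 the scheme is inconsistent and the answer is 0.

b = (0, 1)
c = (0, 1/2)
Σ b_i: 1·1 = 1 ✓
b·c: 1·1/2 = 1/2 ✓; 2 stages ⇒ order 2.

2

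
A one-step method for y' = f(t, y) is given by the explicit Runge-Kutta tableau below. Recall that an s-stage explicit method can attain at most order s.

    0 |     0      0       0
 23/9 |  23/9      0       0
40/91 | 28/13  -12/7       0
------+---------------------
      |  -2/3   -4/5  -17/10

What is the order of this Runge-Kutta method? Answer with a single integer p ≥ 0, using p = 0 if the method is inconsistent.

b = (-2/3, -4/5, -17/10)
c = (0, 23/9, 40/91)
Ac = (0, 0, -92/21)
Σ b_i: (-2/3)·1 + (-4/5)·1 + (-17/10)·1 = -19/6 ≠ 1 ⇒ order 0.

0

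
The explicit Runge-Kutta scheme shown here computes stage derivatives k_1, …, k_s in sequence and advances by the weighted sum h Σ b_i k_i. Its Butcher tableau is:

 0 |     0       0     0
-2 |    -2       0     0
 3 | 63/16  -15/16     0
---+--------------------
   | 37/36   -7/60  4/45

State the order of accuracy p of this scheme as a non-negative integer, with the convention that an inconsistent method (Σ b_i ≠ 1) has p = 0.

b = (37/36, -7/60, 4/45)
c = (0, -2, 3)
Ac = (0, 0, 15/8)
Σ b_i: 37/36·1 + (-7/60)·1 + 4/45·1 = 1 ✓
b·c: (-7/60)·(-2) + 4/45·3 = 1/2 ✓
b·c²: (-7/60)·4 + 4/45·9 = 1/3 ✓
b·Ac: 4/45·15/8 = 1/6 ✓; 3 stages ⇒ order 3.

3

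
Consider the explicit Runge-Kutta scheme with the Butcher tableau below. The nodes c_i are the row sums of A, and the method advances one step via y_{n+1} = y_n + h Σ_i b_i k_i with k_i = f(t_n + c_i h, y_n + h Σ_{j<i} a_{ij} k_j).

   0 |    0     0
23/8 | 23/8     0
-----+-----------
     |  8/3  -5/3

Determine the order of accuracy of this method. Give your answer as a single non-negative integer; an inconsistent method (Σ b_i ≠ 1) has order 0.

b = (8/3, -5/3)
c = (0, 23/8)
Σ b_i: 8/3·1 + (-5/3)·1 = 1 ✓
b·c: (-5/3)·23/8 = -115/24 ≠ 1/2 ⇒ order 1.

1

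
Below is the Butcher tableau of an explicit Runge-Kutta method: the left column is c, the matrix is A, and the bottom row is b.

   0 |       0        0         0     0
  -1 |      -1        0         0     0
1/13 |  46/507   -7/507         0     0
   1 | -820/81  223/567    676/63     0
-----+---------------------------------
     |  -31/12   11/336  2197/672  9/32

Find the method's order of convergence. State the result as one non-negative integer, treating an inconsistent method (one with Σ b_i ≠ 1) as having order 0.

4

b = (-31/12, 11/336, 2197/672, 9/32)
c = (0, -1, 1/13, 1)
Ac = (0, 0, 7/507, 35/81)
Σ b_i: (-31/12)·1 + 11/336·1 + 2197/672·1 + 9/32·1 = 1 ✓
b·c: 11/336·(-1) + 2197/672·1/13 + 9/32·1 = 1/2 ✓
b·c²: 11/336·1 + 2197/672·1/169 + 9/32·1 = 1/3 ✓
b·Ac: 2197/672·7/507 + 9/32·35/81 = 1/6 ✓
b·c³: 11/336·(-1) + 2197/672·1/2197 + 9/32·1 = 1/4 ✓
b·(c∘Ac): 2197/672·7/6591 + 9/32·35/81 = 1/8 ✓
b·Ac²: 2197/672·(-7/507) + 9/32·37/81 = 1/12 ✓
b·A²c: 9/32·4/27 = 1/24 ✓; 4 stages ⇒ order 4.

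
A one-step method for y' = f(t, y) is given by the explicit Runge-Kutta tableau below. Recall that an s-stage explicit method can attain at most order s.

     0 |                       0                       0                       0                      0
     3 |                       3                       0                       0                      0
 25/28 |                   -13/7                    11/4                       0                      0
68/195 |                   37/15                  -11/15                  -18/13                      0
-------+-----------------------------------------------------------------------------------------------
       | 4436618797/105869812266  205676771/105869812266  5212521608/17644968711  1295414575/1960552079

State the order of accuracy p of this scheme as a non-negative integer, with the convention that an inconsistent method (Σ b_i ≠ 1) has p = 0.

b = (4436618797/105869812266, 205676771/105869812266, 5212521608/17644968711, 1295414575/1960552079)
c = (0, 3, 25/28, 68/195)
Ac = (0, 0, 33/4, -3127/910)
Σ b_i: 4436618797/105869812266·1 + 205676771/105869812266·1 + 5212521608/17644968711·1 + 1295414575/1960552079·1 = 1 ✓
b·c: 205676771/105869812266·3 + 5212521608/17644968711·25/28 + 1295414575/1960552079·68/195 = 1/2 ✓
b·c²: 205676771/105869812266·9 + 5212521608/17644968711·625/784 + 1295414575/1960552079·4624/38025 = 1/3 ✓
b·Ac: 5212521608/17644968711·33/4 + 1295414575/1960552079·(-3127/910) = 1/6 ✓
b·c³: 205676771/105869812266·27 + 5212521608/17644968711·15625/21952 + 1295414575/1960552079·314432/7414875 = 8002972428337/27526151189160 ≠ 1/4 ⇒ order 3.
b·(c∘Ac): 5212521608/17644968711·825/112 + 1295414575/1960552079·(-106318/88725) = 5427844963/3921104158 ≠ 1/8
b·Ac²: 5212521608/17644968711·99/4 + 1295414575/1960552079·(-196293/25480) = 243869397587/109790916424 ≠ 1/12
b·A²c: 1295414575/1960552079·(-297/26) = -29595240675/3921104158 ≠ 1/24

3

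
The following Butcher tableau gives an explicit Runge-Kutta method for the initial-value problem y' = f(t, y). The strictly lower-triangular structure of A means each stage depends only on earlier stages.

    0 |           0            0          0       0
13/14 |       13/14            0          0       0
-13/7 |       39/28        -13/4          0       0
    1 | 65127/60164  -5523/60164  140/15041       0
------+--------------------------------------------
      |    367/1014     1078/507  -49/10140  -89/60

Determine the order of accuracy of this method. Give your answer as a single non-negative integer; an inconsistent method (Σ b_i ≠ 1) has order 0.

4

b = (367/1014, 1078/507, -49/10140, -89/60)
c = (0, 13/14, -13/7, 1)
Ac = (0, 0, -169/56, -73/712)
Σ b_i: 367/1014·1 + 1078/507·1 + (-49/10140)·1 + (-89/60)·1 = 1 ✓
b·c: 1078/507·13/14 + (-49/10140)·(-13/7) + (-89/60)·1 = 1/2 ✓
b·c²: 1078/507·169/196 + (-49/10140)·169/49 + (-89/60)·1 = 1/3 ✓
b·Ac: (-49/10140)·(-169/56) + (-89/60)·(-73/712) = 1/6 ✓
b·c³: 1078/507·2197/2744 + (-49/10140)·(-2197/343) + (-89/60)·1 = 1/4 ✓
b·(c∘Ac): (-49/10140)·2197/392 + (-89/60)·(-73/712) = 1/8 ✓
b·Ac²: (-49/10140)·(-2197/784) + (-89/60)·(-67/1424) = 1/12 ✓
b·A²c: (-89/60)·(-5/178) = 1/24 ✓; 4 stages ⇒ order 4.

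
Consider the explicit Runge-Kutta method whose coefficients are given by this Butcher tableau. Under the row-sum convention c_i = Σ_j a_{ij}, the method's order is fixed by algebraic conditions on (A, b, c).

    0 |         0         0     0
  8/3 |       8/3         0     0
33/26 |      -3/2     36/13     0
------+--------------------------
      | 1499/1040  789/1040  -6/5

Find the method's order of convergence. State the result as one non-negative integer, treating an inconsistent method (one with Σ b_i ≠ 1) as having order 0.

2

b = (1499/1040, 789/1040, -6/5)
c = (0, 8/3, 33/26)
Ac = (0, 0, 96/13)
Σ b_i: 1499/1040·1 + 789/1040·1 + (-6/5)·1 = 1 ✓
b·c: 789/1040·8/3 + (-6/5)·33/26 = 1/2 ✓
b·c²: 789/1040·64/9 + (-6/5)·1089/676 = 17551/5070 ≠ 1/3 ⇒ order 2.
b·Ac: (-6/5)·96/13 = -576/65 ≠ 1/6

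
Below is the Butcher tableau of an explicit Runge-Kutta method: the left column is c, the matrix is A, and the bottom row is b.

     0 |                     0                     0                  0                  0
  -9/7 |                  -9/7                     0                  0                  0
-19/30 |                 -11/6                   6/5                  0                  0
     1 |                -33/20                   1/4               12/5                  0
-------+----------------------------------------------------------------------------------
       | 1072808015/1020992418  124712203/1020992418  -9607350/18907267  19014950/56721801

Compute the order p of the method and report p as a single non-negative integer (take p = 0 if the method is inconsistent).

3

b = (1072808015/1020992418, 124712203/1020992418, -9607350/18907267, 19014950/56721801)
c = (0, -9/7, -19/30, 1)
Ac = (0, 0, -54/35, -1289/700)
Σ b_i: 1072808015/1020992418·1 + 124712203/1020992418·1 + (-9607350/18907267)·1 + 19014950/56721801·1 = 1 ✓
b·c: 124712203/1020992418·(-9/7) + (-9607350/18907267)·(-19/30) + 19014950/56721801·1 = 1/2 ✓
b·c²: 124712203/1020992418·81/49 + (-9607350/18907267)·361/900 + 19014950/56721801·1 = 1/3 ✓
b·Ac: (-9607350/18907267)·(-54/35) + 19014950/56721801·(-1289/700) = 1/6 ✓
b·c³: 124712203/1020992418·(-729/343) + (-9607350/18907267)·(-6859/27000) + 19014950/56721801·1 = 4876756427/23823156420 ≠ 1/4 ⇒ order 3.
b·(c∘Ac): (-9607350/18907267)·171/175 + 19014950/56721801·(-1289/700) = -126355865/113443602 ≠ 1/8
b·Ac²: (-9607350/18907267)·486/245 + 19014950/56721801·101131/73500 = -6512154233/11911578210 ≠ 1/12
b·A²c: 19014950/56721801·(-648/175) = -164289168/132350869 ≠ 1/24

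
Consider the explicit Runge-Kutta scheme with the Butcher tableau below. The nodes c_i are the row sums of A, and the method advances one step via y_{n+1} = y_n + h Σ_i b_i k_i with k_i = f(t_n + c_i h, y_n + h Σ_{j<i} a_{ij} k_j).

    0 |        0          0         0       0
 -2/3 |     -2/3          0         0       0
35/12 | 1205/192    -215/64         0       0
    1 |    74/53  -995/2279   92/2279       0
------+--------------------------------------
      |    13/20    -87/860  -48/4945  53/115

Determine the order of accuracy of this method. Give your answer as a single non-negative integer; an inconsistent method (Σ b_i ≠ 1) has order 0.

4

b = (13/20, -87/860, -48/4945, 53/115)
c = (0, -2/3, 35/12, 1)
Ac = (0, 0, 215/96, 65/159)
Σ b_i: 13/20·1 + (-87/860)·1 + (-48/4945)·1 + 53/115·1 = 1 ✓
b·c: (-87/860)·(-2/3) + (-48/4945)·35/12 + 53/115·1 = 1/2 ✓
b·c²: (-87/860)·4/9 + (-48/4945)·1225/144 + 53/115·1 = 1/3 ✓
b·Ac: (-48/4945)·215/96 + 53/115·65/159 = 1/6 ✓
b·c³: (-87/860)·(-8/27) + (-48/4945)·42875/1728 + 53/115·1 = 1/4 ✓
b·(c∘Ac): (-48/4945)·7525/1152 + 53/115·65/159 = 1/8 ✓
b·Ac²: (-48/4945)·(-215/144) + 53/115·95/636 = 1/12 ✓
b·A²c: 53/115·115/1272 = 1/24 ✓; 4 stages ⇒ order 4.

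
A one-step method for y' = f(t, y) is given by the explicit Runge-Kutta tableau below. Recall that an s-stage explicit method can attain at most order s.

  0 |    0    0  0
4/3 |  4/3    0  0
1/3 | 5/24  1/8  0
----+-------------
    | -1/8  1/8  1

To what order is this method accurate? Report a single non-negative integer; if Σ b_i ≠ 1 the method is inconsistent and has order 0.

3

b = (-1/8, 1/8, 1)
c = (0, 4/3, 1/3)
Ac = (0, 0, 1/6)
Σ b_i: (-1/8)·1 + 1/8·1 + 1·1 = 1 ✓
b·c: 1/8·4/3 + 1·1/3 = 1/2 ✓
b·c²: 1/8·16/9 + 1·1/9 = 1/3 ✓
b·Ac: 1·1/6 = 1/6 ✓; 3 stages ⇒ order 3.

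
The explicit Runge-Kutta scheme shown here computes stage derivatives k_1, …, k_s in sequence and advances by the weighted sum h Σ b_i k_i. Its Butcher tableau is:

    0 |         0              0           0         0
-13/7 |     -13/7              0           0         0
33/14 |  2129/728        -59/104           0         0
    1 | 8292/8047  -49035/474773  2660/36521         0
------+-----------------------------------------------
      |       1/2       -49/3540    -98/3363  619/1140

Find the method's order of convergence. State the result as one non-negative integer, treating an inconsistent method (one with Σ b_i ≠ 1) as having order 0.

4

b = (1/2, -49/3540, -98/3363, 619/1140)
c = (0, -13/7, 33/14, 1)
Ac = (0, 0, 59/56, 225/619)
Σ b_i: 1/2·1 + (-49/3540)·1 + (-98/3363)·1 + 619/1140·1 = 1 ✓
b·c: (-49/3540)·(-13/7) + (-98/3363)·33/14 + 619/1140·1 = 1/2 ✓
b·c²: (-49/3540)·169/49 + (-98/3363)·1089/196 + 619/1140·1 = 1/3 ✓
b·Ac: (-98/3363)·59/56 + 619/1140·225/619 = 1/6 ✓
b·c³: (-49/3540)·(-2197/343) + (-98/3363)·35937/2744 + 619/1140·1 = 1/4 ✓
b·(c∘Ac): (-98/3363)·1947/784 + 619/1140·225/619 = 1/8 ✓
b·Ac²: (-98/3363)·(-767/392) + 619/1140·30/619 = 1/12 ✓
b·A²c: 619/1140·95/1238 = 1/24 ✓; 4 stages ⇒ order 4.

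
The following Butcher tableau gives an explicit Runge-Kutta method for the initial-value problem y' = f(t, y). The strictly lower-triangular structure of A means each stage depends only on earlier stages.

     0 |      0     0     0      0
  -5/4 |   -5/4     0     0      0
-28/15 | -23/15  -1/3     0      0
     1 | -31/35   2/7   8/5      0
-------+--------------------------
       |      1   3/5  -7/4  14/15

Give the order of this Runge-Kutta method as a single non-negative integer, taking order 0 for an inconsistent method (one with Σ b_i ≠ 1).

b = (1, 3/5, -7/4, 14/15)
c = (0, -5/4, -28/15, 1)
Ac = (0, 0, 5/12, -3511/1050)
Σ b_i: 1·1 + 3/5·1 + (-7/4)·1 + 14/15·1 = 47/60 ≠ 1 ⇒ order 0.

0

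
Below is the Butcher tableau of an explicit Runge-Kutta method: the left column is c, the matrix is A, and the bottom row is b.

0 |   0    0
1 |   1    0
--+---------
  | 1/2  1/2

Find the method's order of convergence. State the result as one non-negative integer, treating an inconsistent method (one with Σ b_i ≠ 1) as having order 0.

2

b = (1/2, 1/2)
c = (0, 1)
Σ b_i: 1/2·1 + 1/2·1 = 1 ✓
b·c: 1/2·1 = 1/2 ✓; 2 stages ⇒ order 2.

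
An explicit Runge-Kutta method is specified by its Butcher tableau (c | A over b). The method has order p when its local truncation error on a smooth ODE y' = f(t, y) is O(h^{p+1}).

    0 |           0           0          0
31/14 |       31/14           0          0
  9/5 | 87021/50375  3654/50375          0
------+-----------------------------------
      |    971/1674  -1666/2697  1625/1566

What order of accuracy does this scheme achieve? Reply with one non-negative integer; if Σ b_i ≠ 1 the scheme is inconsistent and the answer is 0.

3

b = (971/1674, -1666/2697, 1625/1566)
c = (0, 31/14, 9/5)
Ac = (0, 0, 261/1625)
Σ b_i: 971/1674·1 + (-1666/2697)·1 + 1625/1566·1 = 1 ✓
b·c: (-1666/2697)·31/14 + 1625/1566·9/5 = 1/2 ✓
b·c²: (-1666/2697)·961/196 + 1625/1566·81/25 = 1/3 ✓
b·Ac: 1625/1566·261/1625 = 1/6 ✓; 3 stages ⇒ order 3.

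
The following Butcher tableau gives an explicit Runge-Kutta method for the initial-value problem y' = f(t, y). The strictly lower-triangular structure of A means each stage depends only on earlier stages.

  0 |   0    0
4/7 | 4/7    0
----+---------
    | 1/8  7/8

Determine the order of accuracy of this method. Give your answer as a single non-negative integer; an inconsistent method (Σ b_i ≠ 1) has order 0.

b = (1/8, 7/8)
c = (0, 4/7)
Σ b_i: 1/8·1 + 7/8·1 = 1 ✓
b·c: 7/8·4/7 = 1/2 ✓; 2 stages ⇒ order 2.

2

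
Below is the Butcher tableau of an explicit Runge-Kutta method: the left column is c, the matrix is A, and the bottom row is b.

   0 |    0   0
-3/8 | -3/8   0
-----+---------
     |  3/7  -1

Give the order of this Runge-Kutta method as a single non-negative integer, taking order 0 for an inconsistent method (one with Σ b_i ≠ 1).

0

b = (3/7, -1)
c = (0, -3/8)
Σ b_i: 3/7·1 + (-1)·1 = -4/7 ≠ 1 ⇒ order 0.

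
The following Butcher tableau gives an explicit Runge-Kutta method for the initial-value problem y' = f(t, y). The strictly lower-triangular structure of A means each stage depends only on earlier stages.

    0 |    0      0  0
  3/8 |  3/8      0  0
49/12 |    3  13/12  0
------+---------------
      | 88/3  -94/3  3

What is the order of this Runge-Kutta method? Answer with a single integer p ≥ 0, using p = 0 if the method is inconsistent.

2

b = (88/3, -94/3, 3)
c = (0, 3/8, 49/12)
Ac = (0, 0, 13/32)
Σ b_i: 88/3·1 + (-94/3)·1 + 3·1 = 1 ✓
b·c: (-94/3)·3/8 + 3·49/12 = 1/2 ✓
b·c²: (-94/3)·9/64 + 3·2401/144 = 4379/96 ≠ 1/3 ⇒ order 2.
b·Ac: 3·13/32 = 39/32 ≠ 1/6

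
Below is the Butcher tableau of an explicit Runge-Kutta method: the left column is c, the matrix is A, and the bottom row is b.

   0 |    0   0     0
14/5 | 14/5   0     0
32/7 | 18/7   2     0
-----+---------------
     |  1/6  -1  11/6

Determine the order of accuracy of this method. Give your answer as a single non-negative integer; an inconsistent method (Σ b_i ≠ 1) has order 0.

b = (1/6, -1, 11/6)
c = (0, 14/5, 32/7)
Ac = (0, 0, 28/5)
Σ b_i: 1/6·1 + (-1)·1 + 11/6·1 = 1 ✓
b·c: (-1)·14/5 + 11/6·32/7 = 586/105 ≠ 1/2 ⇒ order 1.

1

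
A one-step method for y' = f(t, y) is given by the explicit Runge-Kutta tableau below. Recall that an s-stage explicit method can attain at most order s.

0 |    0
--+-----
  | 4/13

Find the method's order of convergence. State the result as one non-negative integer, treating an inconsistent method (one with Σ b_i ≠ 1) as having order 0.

0

b = (4/13)
c = (0)
Σ b_i: 4/13·1 = 4/13 ≠ 1 ⇒ order 0.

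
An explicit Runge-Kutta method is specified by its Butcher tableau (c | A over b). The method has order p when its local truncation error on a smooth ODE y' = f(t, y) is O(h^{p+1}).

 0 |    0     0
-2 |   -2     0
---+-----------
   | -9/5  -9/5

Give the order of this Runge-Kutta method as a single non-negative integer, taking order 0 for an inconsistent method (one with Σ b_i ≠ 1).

0

b = (-9/5, -9/5)
c = (0, -2)
Σ b_i: (-9/5)·1 + (-9/5)·1 = -18/5 ≠ 1 ⇒ order 0.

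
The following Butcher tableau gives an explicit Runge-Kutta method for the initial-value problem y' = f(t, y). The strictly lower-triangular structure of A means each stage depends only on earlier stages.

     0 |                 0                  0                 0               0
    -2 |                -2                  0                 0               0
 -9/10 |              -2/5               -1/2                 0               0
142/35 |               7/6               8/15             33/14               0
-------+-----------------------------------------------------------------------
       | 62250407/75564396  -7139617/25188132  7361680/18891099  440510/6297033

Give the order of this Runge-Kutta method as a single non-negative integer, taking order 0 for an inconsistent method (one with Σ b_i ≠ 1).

b = (62250407/75564396, -7139617/25188132, 7361680/18891099, 440510/6297033)
c = (0, -2, -9/10, 142/35)
Ac = (0, 0, 1, -1339/420)
Σ b_i: 62250407/75564396·1 + (-7139617/25188132)·1 + 7361680/18891099·1 + 440510/6297033·1 = 1 ✓
b·c: (-7139617/25188132)·(-2) + 7361680/18891099·(-9/10) + 440510/6297033·142/35 = 1/2 ✓
b·c²: (-7139617/25188132)·4 + 7361680/18891099·81/100 + 440510/6297033·20164/1225 = 1/3 ✓
b·Ac: 7361680/18891099·1 + 440510/6297033·(-1339/420) = 1/6 ✓
b·c³: (-7139617/25188132)·(-8) + 7361680/18891099·(-729/1000) + 440510/6297033·2863288/42875 = 2444667444/367326925 ≠ 1/4 ⇒ order 3.
b·(c∘Ac): 7361680/18891099·(-9/10) + 440510/6297033·(-95069/7350) = -118594591/94455495 ≠ 1/8
b·Ac²: 7361680/18891099·(-2) + 440510/6297033·16979/4200 = -62539451/125940660 ≠ 1/12
b·A²c: 440510/6297033·33/14 = 346115/2099011 ≠ 1/24

3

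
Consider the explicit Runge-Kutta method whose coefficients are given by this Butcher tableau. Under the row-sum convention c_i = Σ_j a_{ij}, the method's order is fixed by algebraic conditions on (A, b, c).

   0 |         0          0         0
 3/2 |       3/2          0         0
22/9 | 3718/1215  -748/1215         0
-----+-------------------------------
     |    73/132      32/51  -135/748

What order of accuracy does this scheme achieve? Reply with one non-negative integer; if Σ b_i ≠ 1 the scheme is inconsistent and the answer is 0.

3

b = (73/132, 32/51, -135/748)
c = (0, 3/2, 22/9)
Ac = (0, 0, -374/405)
Σ b_i: 73/132·1 + 32/51·1 + (-135/748)·1 = 1 ✓
b·c: 32/51·3/2 + (-135/748)·22/9 = 1/2 ✓
b·c²: 32/51·9/4 + (-135/748)·484/81 = 1/3 ✓
b·Ac: (-135/748)·(-374/405) = 1/6 ✓; 3 stages ⇒ order 3.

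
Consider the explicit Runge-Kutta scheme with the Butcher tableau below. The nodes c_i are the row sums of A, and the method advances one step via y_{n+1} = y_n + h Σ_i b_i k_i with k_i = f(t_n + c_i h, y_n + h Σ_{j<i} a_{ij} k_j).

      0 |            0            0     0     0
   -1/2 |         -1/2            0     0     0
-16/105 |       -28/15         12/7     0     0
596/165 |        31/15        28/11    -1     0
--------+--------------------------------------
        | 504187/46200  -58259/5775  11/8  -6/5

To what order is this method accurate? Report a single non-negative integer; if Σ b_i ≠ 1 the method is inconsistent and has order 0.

2

b = (504187/46200, -58259/5775, 11/8, -6/5)
c = (0, -1/2, -16/105, 596/165)
Ac = (0, 0, -6/7, -1294/1155)
Σ b_i: 504187/46200·1 + (-58259/5775)·1 + 11/8·1 + (-6/5)·1 = 1 ✓
b·c: (-58259/5775)·(-1/2) + 11/8·(-16/105) + (-6/5)·596/165 = 1/2 ✓
b·c²: (-58259/5775)·1/4 + 11/8·256/11025 + (-6/5)·355216/27225 = -484171321/26680500 ≠ 1/3 ⇒ order 2.
b·Ac: 11/8·(-6/7) + (-6/5)·(-1294/1155) = 1277/7700 ≠ 1/6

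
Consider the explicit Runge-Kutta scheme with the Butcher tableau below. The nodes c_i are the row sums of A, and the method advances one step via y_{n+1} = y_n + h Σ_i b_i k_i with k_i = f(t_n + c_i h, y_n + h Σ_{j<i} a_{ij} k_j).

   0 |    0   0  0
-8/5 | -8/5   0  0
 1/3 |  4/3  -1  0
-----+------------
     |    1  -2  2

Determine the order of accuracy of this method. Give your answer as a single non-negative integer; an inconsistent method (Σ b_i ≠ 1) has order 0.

b = (1, -2, 2)
c = (0, -8/5, 1/3)
Ac = (0, 0, 8/5)
Σ b_i: 1·1 + (-2)·1 + 2·1 = 1 ✓
b·c: (-2)·(-8/5) + 2·1/3 = 58/15 ≠ 1/2 ⇒ order 1.

1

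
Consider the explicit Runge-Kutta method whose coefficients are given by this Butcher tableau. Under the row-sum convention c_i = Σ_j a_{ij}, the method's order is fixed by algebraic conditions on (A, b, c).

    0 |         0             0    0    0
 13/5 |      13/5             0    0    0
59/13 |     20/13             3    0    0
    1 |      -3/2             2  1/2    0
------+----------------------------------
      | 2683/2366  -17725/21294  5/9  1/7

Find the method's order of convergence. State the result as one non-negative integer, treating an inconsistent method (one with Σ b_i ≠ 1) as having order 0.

2

b = (2683/2366, -17725/21294, 5/9, 1/7)
c = (0, 13/5, 59/13, 1)
Ac = (0, 0, 39/5, 971/130)
Σ b_i: 2683/2366·1 + (-17725/21294)·1 + 5/9·1 + 1/7·1 = 1 ✓
b·c: (-17725/21294)·13/5 + 5/9·59/13 + 1/7·1 = 1/2 ✓
b·c²: (-17725/21294)·169/25 + 5/9·3481/169 + 1/7·1 = 14099/2366 ≠ 1/3 ⇒ order 2.
b·Ac: 5/9·39/5 + 1/7·971/130 = 14743/2730 ≠ 1/6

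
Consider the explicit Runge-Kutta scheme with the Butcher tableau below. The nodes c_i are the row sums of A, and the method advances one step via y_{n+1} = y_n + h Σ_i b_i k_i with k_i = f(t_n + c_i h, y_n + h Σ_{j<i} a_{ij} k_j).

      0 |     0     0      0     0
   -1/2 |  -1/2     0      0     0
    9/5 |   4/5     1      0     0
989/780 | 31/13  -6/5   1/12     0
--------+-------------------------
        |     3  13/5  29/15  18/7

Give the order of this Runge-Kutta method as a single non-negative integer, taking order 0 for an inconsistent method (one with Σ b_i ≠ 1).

0

b = (3, 13/5, 29/15, 18/7)
c = (0, -1/2, 9/5, 989/780)
Ac = (0, 0, -1/2, 3/4)
Σ b_i: 3·1 + 13/5·1 + 29/15·1 + 18/7·1 = 1061/105 ≠ 1 ⇒ order 0.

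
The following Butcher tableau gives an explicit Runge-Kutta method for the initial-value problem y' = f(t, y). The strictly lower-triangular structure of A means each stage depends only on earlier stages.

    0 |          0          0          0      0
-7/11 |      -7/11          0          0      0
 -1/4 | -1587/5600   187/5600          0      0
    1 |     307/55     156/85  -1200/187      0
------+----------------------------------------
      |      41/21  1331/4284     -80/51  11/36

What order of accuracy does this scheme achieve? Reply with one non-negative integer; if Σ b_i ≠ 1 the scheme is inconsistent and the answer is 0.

b = (41/21, 1331/4284, -80/51, 11/36)
c = (0, -7/11, -1/4, 1)
Ac = (0, 0, -17/800, 24/55)
Σ b_i: 41/21·1 + 1331/4284·1 + (-80/51)·1 + 11/36·1 = 1 ✓
b·c: 1331/4284·(-7/11) + (-80/51)·(-1/4) + 11/36·1 = 1/2 ✓
b·c²: 1331/4284·49/121 + (-80/51)·1/16 + 11/36·1 = 1/3 ✓
b·Ac: (-80/51)·(-17/800) + 11/36·24/55 = 1/6 ✓
b·c³: 1331/4284·(-343/1331) + (-80/51)·(-1/64) + 11/36·1 = 1/4 ✓
b·(c∘Ac): (-80/51)·17/3200 + 11/36·24/55 = 1/8 ✓
b·Ac²: (-80/51)·119/8800 + 11/36·207/605 = 1/12 ✓
b·A²c: 11/36·3/22 = 1/24 ✓; 4 stages ⇒ order 4.

4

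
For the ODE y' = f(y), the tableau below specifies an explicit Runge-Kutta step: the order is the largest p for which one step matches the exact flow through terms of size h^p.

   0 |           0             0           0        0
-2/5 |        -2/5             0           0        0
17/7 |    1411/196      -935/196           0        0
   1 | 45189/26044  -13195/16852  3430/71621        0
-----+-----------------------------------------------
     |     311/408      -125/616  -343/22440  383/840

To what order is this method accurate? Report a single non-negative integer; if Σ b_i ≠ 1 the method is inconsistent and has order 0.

b = (311/408, -125/616, -343/22440, 383/840)
c = (0, -2/5, 17/7, 1)
Ac = (0, 0, 187/98, 329/766)
Σ b_i: 311/408·1 + (-125/616)·1 + (-343/22440)·1 + 383/840·1 = 1 ✓
b·c: (-125/616)·(-2/5) + (-343/22440)·17/7 + 383/840·1 = 1/2 ✓
b·c²: (-125/616)·4/25 + (-343/22440)·289/49 + 383/840·1 = 1/3 ✓
b·Ac: (-343/22440)·187/98 + 383/840·329/766 = 1/6 ✓
b·c³: (-125/616)·(-8/125) + (-343/22440)·4913/343 + 383/840·1 = 1/4 ✓
b·(c∘Ac): (-343/22440)·3179/686 + 383/840·329/766 = 1/8 ✓
b·Ac²: (-343/22440)·(-187/245) + 383/840·301/1915 = 1/12 ✓
b·A²c: 383/840·35/383 = 1/24 ✓; 4 stages ⇒ order 4.

4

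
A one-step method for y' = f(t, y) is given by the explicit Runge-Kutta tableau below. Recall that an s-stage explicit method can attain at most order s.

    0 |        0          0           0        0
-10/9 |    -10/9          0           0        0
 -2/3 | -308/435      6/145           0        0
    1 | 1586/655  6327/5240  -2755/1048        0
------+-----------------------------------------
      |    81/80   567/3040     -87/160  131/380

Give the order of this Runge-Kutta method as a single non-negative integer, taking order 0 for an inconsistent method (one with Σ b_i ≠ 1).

4

b = (81/80, 567/3040, -87/160, 131/380)
c = (0, -10/9, -2/3, 1)
Ac = (0, 0, -4/87, 323/786)
Σ b_i: 81/80·1 + 567/3040·1 + (-87/160)·1 + 131/380·1 = 1 ✓
b·c: 567/3040·(-10/9) + (-87/160)·(-2/3) + 131/380·1 = 1/2 ✓
b·c²: 567/3040·100/81 + (-87/160)·4/9 + 131/380·1 = 1/3 ✓
b·Ac: (-87/160)·(-4/87) + 131/380·323/786 = 1/6 ✓
b·c³: 567/3040·(-1000/729) + (-87/160)·(-8/27) + 131/380·1 = 1/4 ✓
b·(c∘Ac): (-87/160)·8/261 + 131/380·323/786 = 1/8 ✓
b·Ac²: (-87/160)·40/783 + 131/380·380/1179 = 1/12 ✓
b·A²c: 131/380·95/786 = 1/24 ✓; 4 stages ⇒ order 4.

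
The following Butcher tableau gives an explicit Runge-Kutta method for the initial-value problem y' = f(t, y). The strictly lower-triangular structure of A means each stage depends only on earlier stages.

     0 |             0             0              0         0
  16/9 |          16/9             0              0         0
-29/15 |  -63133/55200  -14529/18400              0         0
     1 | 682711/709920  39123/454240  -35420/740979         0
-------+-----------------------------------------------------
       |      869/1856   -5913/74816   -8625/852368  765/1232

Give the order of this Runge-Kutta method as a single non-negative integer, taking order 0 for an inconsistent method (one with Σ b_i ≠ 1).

4

b = (869/1856, -5913/74816, -8625/852368, 765/1232)
c = (0, 16/9, -29/15, 1)
Ac = (0, 0, -4843/3450, 1127/4590)
Σ b_i: 869/1856·1 + (-5913/74816)·1 + (-8625/852368)·1 + 765/1232·1 = 1 ✓
b·c: (-5913/74816)·16/9 + (-8625/852368)·(-29/15) + 765/1232·1 = 1/2 ✓
b·c²: (-5913/74816)·256/81 + (-8625/852368)·841/225 + 765/1232·1 = 1/3 ✓
b·Ac: (-8625/852368)·(-4843/3450) + 765/1232·1127/4590 = 1/6 ✓
b·c³: (-5913/74816)·4096/729 + (-8625/852368)·(-24389/3375) + 765/1232·1 = 1/4 ✓
b·(c∘Ac): (-8625/852368)·140447/51750 + 765/1232·1127/4590 = 1/8 ✓
b·Ac²: (-8625/852368)·(-38744/15525) + 765/1232·644/6885 = 1/12 ✓
b·A²c: 765/1232·154/2295 = 1/24 ✓; 4 stages ⇒ order 4.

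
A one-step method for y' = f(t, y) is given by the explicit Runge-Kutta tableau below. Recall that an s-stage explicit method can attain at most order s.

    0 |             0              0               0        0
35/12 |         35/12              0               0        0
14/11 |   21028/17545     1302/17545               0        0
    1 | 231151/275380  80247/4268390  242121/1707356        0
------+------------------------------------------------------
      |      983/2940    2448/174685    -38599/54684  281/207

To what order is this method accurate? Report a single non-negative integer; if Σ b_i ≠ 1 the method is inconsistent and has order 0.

4

b = (983/2940, 2448/174685, -38599/54684, 281/207)
c = (0, 35/12, 14/11, 1)
Ac = (0, 0, 1519/7018, 529/2248)
Σ b_i: 983/2940·1 + 2448/174685·1 + (-38599/54684)·1 + 281/207·1 = 1 ✓
b·c: 2448/174685·35/12 + (-38599/54684)·14/11 + 281/207·1 = 1/2 ✓
b·c²: 2448/174685·1225/144 + (-38599/54684)·196/121 + 281/207·1 = 1/3 ✓
b·Ac: (-38599/54684)·1519/7018 + 281/207·529/2248 = 1/6 ✓
b·c³: 2448/174685·42875/1728 + (-38599/54684)·2744/1331 + 281/207·1 = 1/4 ✓
b·(c∘Ac): (-38599/54684)·10633/38599 + 281/207·529/2248 = 1/8 ✓
b·Ac²: (-38599/54684)·53165/84216 + 281/207·10511/26976 = 1/12 ✓
b·A²c: 281/207·69/2248 = 1/24 ✓; 4 stages ⇒ order 4.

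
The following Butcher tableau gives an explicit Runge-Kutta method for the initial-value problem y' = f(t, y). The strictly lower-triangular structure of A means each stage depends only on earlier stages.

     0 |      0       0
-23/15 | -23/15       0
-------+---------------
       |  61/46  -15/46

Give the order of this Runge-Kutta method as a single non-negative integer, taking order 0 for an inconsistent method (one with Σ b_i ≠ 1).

2

b = (61/46, -15/46)
c = (0, -23/15)
Σ b_i: 61/46·1 + (-15/46)·1 = 1 ✓
b·c: (-15/46)·(-23/15) = 1/2 ✓; 2 stages ⇒ order 2.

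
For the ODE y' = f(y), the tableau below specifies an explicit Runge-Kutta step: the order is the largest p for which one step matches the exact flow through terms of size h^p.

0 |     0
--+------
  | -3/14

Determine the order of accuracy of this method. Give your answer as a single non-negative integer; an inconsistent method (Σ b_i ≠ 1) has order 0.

0

b = (-3/14)
c = (0)
Σ b_i: (-3/14)·1 = -3/14 ≠ 1 ⇒ order 0.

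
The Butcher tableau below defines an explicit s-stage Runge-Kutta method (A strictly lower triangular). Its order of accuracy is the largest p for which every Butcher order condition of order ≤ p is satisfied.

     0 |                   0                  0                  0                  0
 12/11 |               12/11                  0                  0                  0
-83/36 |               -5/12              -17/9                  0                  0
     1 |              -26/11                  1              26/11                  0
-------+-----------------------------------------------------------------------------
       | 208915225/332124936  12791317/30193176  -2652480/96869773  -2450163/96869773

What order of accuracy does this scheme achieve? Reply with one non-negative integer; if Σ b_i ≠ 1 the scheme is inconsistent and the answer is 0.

3

b = (208915225/332124936, 12791317/30193176, -2652480/96869773, -2450163/96869773)
c = (0, 12/11, -83/36, 1)
Ac = (0, 0, -68/33, -863/198)
Σ b_i: 208915225/332124936·1 + 12791317/30193176·1 + (-2652480/96869773)·1 + (-2450163/96869773)·1 = 1 ✓
b·c: 12791317/30193176·12/11 + (-2652480/96869773)·(-83/36) + (-2450163/96869773)·1 = 1/2 ✓
b·c²: 12791317/30193176·144/121 + (-2652480/96869773)·6889/1296 + (-2450163/96869773)·1 = 1/3 ✓
b·Ac: (-2652480/96869773)·(-68/33) + (-2450163/96869773)·(-863/198) = 1/6 ✓
b·c³: 12791317/30193176·1728/1331 + (-2652480/96869773)·(-571787/46656) + (-2450163/96869773)·1 = 3535849580/4110046083 ≠ 1/4 ⇒ order 3.
b·(c∘Ac): (-2652480/96869773)·1411/297 + (-2450163/96869773)·(-863/198) = -18124231/913343574 ≠ 1/8
b·Ac²: (-2652480/96869773)·(-272/121) + (-2450163/96869773)·1078439/78408 = -55765021043/194752952856 ≠ 1/12
b·A²c: (-2450163/96869773)·(-1768/363) = 111074056/901634041 ≠ 1/24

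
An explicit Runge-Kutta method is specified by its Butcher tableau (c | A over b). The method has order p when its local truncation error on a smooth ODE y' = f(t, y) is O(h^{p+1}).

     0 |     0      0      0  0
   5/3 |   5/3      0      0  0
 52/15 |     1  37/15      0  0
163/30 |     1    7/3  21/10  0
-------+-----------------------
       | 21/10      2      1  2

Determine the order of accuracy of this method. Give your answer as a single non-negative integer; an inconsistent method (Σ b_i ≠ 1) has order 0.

b = (21/10, 2, 1, 2)
c = (0, 5/3, 52/15, 163/30)
Ac = (0, 0, 37/9, 2513/225)
Σ b_i: 21/10·1 + 2·1 + 1·1 + 2·1 = 71/10 ≠ 1 ⇒ order 0.

0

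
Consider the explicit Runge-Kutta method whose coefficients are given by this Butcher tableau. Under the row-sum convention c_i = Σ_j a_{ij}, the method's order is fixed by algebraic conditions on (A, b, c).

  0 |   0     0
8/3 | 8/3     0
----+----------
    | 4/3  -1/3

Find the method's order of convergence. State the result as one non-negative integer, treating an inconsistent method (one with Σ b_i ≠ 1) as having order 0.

b = (4/3, -1/3)
c = (0, 8/3)
Σ b_i: 4/3·1 + (-1/3)·1 = 1 ✓
b·c: (-1/3)·8/3 = -8/9 ≠ 1/2 ⇒ order 1.

1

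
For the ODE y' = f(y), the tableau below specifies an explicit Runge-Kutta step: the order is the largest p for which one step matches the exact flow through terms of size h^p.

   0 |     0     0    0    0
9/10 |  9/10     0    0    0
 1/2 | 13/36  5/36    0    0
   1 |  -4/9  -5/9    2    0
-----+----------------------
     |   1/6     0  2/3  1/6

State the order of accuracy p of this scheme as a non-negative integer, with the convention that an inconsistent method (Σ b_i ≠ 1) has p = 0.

b = (1/6, 0, 2/3, 1/6)
c = (0, 9/10, 1/2, 1)
Ac = (0, 0, 1/8, 1/2)
Σ b_i: 1/6·1 + 2/3·1 + 1/6·1 = 1 ✓
b·c: 2/3·1/2 + 1/6·1 = 1/2 ✓
b·c²: 2/3·1/4 + 1/6·1 = 1/3 ✓
b·Ac: 2/3·1/8 + 1/6·1/2 = 1/6 ✓
b·c³: 2/3·1/8 + 1/6·1 = 1/4 ✓
b·(c∘Ac): 2/3·1/16 + 1/6·1/2 = 1/8 ✓
b·Ac²: 2/3·9/80 + 1/6·1/20 = 1/12 ✓
b·A²c: 1/6·1/4 = 1/24 ✓; 4 stages ⇒ order 4.

4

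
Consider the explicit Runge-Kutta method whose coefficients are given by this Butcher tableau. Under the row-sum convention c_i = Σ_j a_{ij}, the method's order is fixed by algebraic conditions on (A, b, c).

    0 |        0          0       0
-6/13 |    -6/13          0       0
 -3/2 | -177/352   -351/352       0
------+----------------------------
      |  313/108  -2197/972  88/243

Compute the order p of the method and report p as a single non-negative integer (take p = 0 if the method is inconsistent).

b = (313/108, -2197/972, 88/243)
c = (0, -6/13, -3/2)
Ac = (0, 0, 81/176)
Σ b_i: 313/108·1 + (-2197/972)·1 + 88/243·1 = 1 ✓
b·c: (-2197/972)·(-6/13) + 88/243·(-3/2) = 1/2 ✓
b·c²: (-2197/972)·36/169 + 88/243·9/4 = 1/3 ✓
b·Ac: 88/243·81/176 = 1/6 ✓; 3 stages ⇒ order 3.

3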